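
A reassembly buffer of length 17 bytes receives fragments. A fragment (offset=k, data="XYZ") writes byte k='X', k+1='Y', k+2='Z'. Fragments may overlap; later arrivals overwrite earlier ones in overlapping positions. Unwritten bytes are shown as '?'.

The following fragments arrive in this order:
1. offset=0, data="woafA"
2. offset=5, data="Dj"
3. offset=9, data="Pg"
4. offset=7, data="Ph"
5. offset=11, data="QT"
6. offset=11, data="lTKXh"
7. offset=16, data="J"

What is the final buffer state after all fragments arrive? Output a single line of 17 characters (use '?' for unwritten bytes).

Answer: woafADjPhPglTKXhJ

Derivation:
Fragment 1: offset=0 data="woafA" -> buffer=woafA????????????
Fragment 2: offset=5 data="Dj" -> buffer=woafADj??????????
Fragment 3: offset=9 data="Pg" -> buffer=woafADj??Pg??????
Fragment 4: offset=7 data="Ph" -> buffer=woafADjPhPg??????
Fragment 5: offset=11 data="QT" -> buffer=woafADjPhPgQT????
Fragment 6: offset=11 data="lTKXh" -> buffer=woafADjPhPglTKXh?
Fragment 7: offset=16 data="J" -> buffer=woafADjPhPglTKXhJ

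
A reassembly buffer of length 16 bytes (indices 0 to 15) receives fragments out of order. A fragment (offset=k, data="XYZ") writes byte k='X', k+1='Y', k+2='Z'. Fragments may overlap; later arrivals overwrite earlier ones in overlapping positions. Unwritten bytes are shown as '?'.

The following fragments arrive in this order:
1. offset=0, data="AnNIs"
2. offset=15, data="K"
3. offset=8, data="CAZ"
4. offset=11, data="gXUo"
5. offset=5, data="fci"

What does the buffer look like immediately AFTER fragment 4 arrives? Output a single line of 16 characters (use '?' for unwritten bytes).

Fragment 1: offset=0 data="AnNIs" -> buffer=AnNIs???????????
Fragment 2: offset=15 data="K" -> buffer=AnNIs??????????K
Fragment 3: offset=8 data="CAZ" -> buffer=AnNIs???CAZ????K
Fragment 4: offset=11 data="gXUo" -> buffer=AnNIs???CAZgXUoK

Answer: AnNIs???CAZgXUoK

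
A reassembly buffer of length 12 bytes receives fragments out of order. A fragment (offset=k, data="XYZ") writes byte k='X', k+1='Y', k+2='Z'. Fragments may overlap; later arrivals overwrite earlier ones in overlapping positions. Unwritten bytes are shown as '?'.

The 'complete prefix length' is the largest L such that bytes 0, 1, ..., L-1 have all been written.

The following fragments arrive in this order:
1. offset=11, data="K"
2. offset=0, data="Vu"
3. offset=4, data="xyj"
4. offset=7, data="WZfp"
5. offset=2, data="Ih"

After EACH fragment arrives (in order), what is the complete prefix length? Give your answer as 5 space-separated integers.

Answer: 0 2 2 2 12

Derivation:
Fragment 1: offset=11 data="K" -> buffer=???????????K -> prefix_len=0
Fragment 2: offset=0 data="Vu" -> buffer=Vu?????????K -> prefix_len=2
Fragment 3: offset=4 data="xyj" -> buffer=Vu??xyj????K -> prefix_len=2
Fragment 4: offset=7 data="WZfp" -> buffer=Vu??xyjWZfpK -> prefix_len=2
Fragment 5: offset=2 data="Ih" -> buffer=VuIhxyjWZfpK -> prefix_len=12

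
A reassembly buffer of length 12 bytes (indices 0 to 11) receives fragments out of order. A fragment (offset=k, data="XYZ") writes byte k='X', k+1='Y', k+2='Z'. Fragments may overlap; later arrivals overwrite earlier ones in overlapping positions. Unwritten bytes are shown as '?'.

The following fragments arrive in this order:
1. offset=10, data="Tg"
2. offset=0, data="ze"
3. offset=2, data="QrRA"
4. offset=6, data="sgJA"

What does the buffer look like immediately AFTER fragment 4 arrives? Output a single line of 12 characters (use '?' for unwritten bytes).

Fragment 1: offset=10 data="Tg" -> buffer=??????????Tg
Fragment 2: offset=0 data="ze" -> buffer=ze????????Tg
Fragment 3: offset=2 data="QrRA" -> buffer=zeQrRA????Tg
Fragment 4: offset=6 data="sgJA" -> buffer=zeQrRAsgJATg

Answer: zeQrRAsgJATg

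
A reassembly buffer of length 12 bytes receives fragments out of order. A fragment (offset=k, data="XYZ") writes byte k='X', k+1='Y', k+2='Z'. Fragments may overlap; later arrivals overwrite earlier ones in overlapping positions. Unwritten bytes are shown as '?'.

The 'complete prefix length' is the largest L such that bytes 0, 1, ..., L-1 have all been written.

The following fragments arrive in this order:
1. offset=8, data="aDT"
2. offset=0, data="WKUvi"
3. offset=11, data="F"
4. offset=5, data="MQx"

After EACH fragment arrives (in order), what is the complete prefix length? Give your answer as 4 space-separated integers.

Answer: 0 5 5 12

Derivation:
Fragment 1: offset=8 data="aDT" -> buffer=????????aDT? -> prefix_len=0
Fragment 2: offset=0 data="WKUvi" -> buffer=WKUvi???aDT? -> prefix_len=5
Fragment 3: offset=11 data="F" -> buffer=WKUvi???aDTF -> prefix_len=5
Fragment 4: offset=5 data="MQx" -> buffer=WKUviMQxaDTF -> prefix_len=12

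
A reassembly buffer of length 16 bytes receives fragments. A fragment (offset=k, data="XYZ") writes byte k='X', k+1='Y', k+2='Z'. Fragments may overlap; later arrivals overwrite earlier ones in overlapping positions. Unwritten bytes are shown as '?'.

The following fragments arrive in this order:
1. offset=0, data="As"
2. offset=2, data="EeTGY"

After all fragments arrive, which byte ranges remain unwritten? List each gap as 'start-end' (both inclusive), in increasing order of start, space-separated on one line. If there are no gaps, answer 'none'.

Answer: 7-15

Derivation:
Fragment 1: offset=0 len=2
Fragment 2: offset=2 len=5
Gaps: 7-15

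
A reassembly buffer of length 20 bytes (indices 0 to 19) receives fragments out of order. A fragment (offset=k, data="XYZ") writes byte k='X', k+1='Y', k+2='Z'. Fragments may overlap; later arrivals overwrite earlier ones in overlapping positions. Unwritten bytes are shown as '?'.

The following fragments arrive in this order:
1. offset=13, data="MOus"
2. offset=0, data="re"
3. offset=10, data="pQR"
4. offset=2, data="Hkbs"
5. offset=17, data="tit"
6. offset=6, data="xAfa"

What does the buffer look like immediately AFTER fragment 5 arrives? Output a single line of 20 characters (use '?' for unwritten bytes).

Answer: reHkbs????pQRMOustit

Derivation:
Fragment 1: offset=13 data="MOus" -> buffer=?????????????MOus???
Fragment 2: offset=0 data="re" -> buffer=re???????????MOus???
Fragment 3: offset=10 data="pQR" -> buffer=re????????pQRMOus???
Fragment 4: offset=2 data="Hkbs" -> buffer=reHkbs????pQRMOus???
Fragment 5: offset=17 data="tit" -> buffer=reHkbs????pQRMOustit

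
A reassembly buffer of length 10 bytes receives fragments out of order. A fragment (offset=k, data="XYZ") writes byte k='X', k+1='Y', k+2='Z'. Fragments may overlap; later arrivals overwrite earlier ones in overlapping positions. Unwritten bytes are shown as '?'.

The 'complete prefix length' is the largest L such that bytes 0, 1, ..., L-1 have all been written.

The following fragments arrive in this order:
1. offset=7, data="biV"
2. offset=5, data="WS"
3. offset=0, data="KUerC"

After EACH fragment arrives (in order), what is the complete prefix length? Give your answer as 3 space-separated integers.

Fragment 1: offset=7 data="biV" -> buffer=???????biV -> prefix_len=0
Fragment 2: offset=5 data="WS" -> buffer=?????WSbiV -> prefix_len=0
Fragment 3: offset=0 data="KUerC" -> buffer=KUerCWSbiV -> prefix_len=10

Answer: 0 0 10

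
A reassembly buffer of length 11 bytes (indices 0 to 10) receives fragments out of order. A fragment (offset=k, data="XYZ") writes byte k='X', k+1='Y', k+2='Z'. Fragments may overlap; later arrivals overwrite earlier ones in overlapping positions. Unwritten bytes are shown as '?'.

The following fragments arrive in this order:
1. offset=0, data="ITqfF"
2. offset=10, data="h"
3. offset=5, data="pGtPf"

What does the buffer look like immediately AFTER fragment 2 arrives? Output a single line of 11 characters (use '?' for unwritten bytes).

Fragment 1: offset=0 data="ITqfF" -> buffer=ITqfF??????
Fragment 2: offset=10 data="h" -> buffer=ITqfF?????h

Answer: ITqfF?????h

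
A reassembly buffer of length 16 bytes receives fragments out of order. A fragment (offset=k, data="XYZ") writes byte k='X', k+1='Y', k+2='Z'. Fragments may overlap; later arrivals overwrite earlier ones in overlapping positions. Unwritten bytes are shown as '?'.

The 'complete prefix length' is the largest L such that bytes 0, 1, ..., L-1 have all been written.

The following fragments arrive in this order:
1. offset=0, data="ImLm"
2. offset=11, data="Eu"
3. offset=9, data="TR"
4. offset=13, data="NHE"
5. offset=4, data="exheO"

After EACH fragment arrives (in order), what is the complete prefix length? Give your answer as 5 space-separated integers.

Fragment 1: offset=0 data="ImLm" -> buffer=ImLm???????????? -> prefix_len=4
Fragment 2: offset=11 data="Eu" -> buffer=ImLm???????Eu??? -> prefix_len=4
Fragment 3: offset=9 data="TR" -> buffer=ImLm?????TREu??? -> prefix_len=4
Fragment 4: offset=13 data="NHE" -> buffer=ImLm?????TREuNHE -> prefix_len=4
Fragment 5: offset=4 data="exheO" -> buffer=ImLmexheOTREuNHE -> prefix_len=16

Answer: 4 4 4 4 16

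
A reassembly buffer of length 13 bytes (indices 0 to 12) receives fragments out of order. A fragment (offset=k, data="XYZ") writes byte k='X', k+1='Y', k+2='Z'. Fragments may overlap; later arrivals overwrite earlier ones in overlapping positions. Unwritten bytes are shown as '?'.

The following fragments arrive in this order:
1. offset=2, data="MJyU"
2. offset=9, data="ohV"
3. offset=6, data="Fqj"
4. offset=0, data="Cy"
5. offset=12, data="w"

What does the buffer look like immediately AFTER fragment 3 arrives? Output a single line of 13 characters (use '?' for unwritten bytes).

Fragment 1: offset=2 data="MJyU" -> buffer=??MJyU???????
Fragment 2: offset=9 data="ohV" -> buffer=??MJyU???ohV?
Fragment 3: offset=6 data="Fqj" -> buffer=??MJyUFqjohV?

Answer: ??MJyUFqjohV?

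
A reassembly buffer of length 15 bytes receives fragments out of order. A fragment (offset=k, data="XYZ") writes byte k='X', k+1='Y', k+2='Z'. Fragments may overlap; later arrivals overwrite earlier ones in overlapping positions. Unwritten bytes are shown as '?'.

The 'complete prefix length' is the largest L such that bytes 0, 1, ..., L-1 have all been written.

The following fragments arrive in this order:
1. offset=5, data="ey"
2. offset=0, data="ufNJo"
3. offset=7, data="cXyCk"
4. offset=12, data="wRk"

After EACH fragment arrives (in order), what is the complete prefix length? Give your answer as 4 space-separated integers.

Fragment 1: offset=5 data="ey" -> buffer=?????ey???????? -> prefix_len=0
Fragment 2: offset=0 data="ufNJo" -> buffer=ufNJoey???????? -> prefix_len=7
Fragment 3: offset=7 data="cXyCk" -> buffer=ufNJoeycXyCk??? -> prefix_len=12
Fragment 4: offset=12 data="wRk" -> buffer=ufNJoeycXyCkwRk -> prefix_len=15

Answer: 0 7 12 15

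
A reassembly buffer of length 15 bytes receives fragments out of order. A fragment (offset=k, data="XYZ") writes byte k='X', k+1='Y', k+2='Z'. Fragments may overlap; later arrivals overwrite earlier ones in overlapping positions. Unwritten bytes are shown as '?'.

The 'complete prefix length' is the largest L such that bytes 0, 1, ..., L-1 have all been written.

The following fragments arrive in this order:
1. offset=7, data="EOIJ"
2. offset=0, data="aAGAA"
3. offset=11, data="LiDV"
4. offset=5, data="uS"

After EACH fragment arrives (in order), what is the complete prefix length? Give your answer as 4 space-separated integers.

Answer: 0 5 5 15

Derivation:
Fragment 1: offset=7 data="EOIJ" -> buffer=???????EOIJ???? -> prefix_len=0
Fragment 2: offset=0 data="aAGAA" -> buffer=aAGAA??EOIJ???? -> prefix_len=5
Fragment 3: offset=11 data="LiDV" -> buffer=aAGAA??EOIJLiDV -> prefix_len=5
Fragment 4: offset=5 data="uS" -> buffer=aAGAAuSEOIJLiDV -> prefix_len=15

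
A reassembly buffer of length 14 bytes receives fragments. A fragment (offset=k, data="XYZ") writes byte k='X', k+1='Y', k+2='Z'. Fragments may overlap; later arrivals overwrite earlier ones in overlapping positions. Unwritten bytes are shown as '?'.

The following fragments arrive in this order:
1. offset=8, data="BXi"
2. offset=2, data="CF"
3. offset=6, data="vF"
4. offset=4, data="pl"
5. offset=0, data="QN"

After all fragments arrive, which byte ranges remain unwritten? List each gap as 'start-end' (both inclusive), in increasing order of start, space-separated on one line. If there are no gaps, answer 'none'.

Answer: 11-13

Derivation:
Fragment 1: offset=8 len=3
Fragment 2: offset=2 len=2
Fragment 3: offset=6 len=2
Fragment 4: offset=4 len=2
Fragment 5: offset=0 len=2
Gaps: 11-13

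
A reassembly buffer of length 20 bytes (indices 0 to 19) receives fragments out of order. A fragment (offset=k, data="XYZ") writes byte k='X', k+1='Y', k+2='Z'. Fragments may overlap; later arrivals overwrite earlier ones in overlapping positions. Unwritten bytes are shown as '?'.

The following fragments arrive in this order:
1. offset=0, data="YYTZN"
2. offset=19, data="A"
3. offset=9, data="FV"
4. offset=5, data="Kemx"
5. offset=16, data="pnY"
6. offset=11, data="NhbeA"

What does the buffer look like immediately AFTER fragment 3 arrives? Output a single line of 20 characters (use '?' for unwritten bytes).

Fragment 1: offset=0 data="YYTZN" -> buffer=YYTZN???????????????
Fragment 2: offset=19 data="A" -> buffer=YYTZN??????????????A
Fragment 3: offset=9 data="FV" -> buffer=YYTZN????FV????????A

Answer: YYTZN????FV????????A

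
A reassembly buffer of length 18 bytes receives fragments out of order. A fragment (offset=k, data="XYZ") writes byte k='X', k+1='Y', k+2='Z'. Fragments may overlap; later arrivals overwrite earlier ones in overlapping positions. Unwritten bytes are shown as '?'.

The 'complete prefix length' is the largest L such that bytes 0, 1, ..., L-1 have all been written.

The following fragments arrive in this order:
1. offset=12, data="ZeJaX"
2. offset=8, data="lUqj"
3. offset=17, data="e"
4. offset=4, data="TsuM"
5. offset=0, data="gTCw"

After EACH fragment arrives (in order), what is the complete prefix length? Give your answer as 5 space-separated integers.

Fragment 1: offset=12 data="ZeJaX" -> buffer=????????????ZeJaX? -> prefix_len=0
Fragment 2: offset=8 data="lUqj" -> buffer=????????lUqjZeJaX? -> prefix_len=0
Fragment 3: offset=17 data="e" -> buffer=????????lUqjZeJaXe -> prefix_len=0
Fragment 4: offset=4 data="TsuM" -> buffer=????TsuMlUqjZeJaXe -> prefix_len=0
Fragment 5: offset=0 data="gTCw" -> buffer=gTCwTsuMlUqjZeJaXe -> prefix_len=18

Answer: 0 0 0 0 18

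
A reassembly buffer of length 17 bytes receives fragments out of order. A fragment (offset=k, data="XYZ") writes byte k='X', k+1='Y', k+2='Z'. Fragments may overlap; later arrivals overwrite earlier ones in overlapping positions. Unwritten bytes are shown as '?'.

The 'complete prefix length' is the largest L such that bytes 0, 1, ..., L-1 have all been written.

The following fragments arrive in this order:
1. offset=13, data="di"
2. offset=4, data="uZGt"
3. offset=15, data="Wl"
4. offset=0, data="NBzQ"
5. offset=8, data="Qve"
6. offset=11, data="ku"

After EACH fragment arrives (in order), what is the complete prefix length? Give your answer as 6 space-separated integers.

Fragment 1: offset=13 data="di" -> buffer=?????????????di?? -> prefix_len=0
Fragment 2: offset=4 data="uZGt" -> buffer=????uZGt?????di?? -> prefix_len=0
Fragment 3: offset=15 data="Wl" -> buffer=????uZGt?????diWl -> prefix_len=0
Fragment 4: offset=0 data="NBzQ" -> buffer=NBzQuZGt?????diWl -> prefix_len=8
Fragment 5: offset=8 data="Qve" -> buffer=NBzQuZGtQve??diWl -> prefix_len=11
Fragment 6: offset=11 data="ku" -> buffer=NBzQuZGtQvekudiWl -> prefix_len=17

Answer: 0 0 0 8 11 17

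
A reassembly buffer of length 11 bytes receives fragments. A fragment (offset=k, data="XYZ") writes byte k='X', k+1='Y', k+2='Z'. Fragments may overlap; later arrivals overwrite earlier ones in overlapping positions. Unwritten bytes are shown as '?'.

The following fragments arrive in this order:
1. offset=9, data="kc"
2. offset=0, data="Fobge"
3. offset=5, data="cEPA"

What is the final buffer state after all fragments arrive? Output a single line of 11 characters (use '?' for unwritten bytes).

Fragment 1: offset=9 data="kc" -> buffer=?????????kc
Fragment 2: offset=0 data="Fobge" -> buffer=Fobge????kc
Fragment 3: offset=5 data="cEPA" -> buffer=FobgecEPAkc

Answer: FobgecEPAkc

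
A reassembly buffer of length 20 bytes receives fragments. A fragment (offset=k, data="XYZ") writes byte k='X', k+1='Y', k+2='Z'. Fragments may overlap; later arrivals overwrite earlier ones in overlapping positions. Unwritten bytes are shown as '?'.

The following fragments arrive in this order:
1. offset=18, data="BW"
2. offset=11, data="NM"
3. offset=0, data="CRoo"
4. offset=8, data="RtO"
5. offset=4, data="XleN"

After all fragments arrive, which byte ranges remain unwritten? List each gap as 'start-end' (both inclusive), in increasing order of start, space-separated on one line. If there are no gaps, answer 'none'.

Fragment 1: offset=18 len=2
Fragment 2: offset=11 len=2
Fragment 3: offset=0 len=4
Fragment 4: offset=8 len=3
Fragment 5: offset=4 len=4
Gaps: 13-17

Answer: 13-17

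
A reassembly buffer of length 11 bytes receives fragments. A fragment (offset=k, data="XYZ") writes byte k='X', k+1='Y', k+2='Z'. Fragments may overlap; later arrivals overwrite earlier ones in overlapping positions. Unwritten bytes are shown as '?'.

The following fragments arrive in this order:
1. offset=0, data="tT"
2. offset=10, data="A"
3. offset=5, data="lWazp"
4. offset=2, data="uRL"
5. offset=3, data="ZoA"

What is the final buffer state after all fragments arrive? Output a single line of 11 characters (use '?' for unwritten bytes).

Fragment 1: offset=0 data="tT" -> buffer=tT?????????
Fragment 2: offset=10 data="A" -> buffer=tT????????A
Fragment 3: offset=5 data="lWazp" -> buffer=tT???lWazpA
Fragment 4: offset=2 data="uRL" -> buffer=tTuRLlWazpA
Fragment 5: offset=3 data="ZoA" -> buffer=tTuZoAWazpA

Answer: tTuZoAWazpA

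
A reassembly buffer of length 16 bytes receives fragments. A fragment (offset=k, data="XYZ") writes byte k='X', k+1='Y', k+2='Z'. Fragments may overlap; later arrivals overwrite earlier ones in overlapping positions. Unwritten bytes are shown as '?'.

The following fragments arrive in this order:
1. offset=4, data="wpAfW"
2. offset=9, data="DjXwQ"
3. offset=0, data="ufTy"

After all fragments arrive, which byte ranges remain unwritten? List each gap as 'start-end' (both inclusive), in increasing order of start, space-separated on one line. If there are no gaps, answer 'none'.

Answer: 14-15

Derivation:
Fragment 1: offset=4 len=5
Fragment 2: offset=9 len=5
Fragment 3: offset=0 len=4
Gaps: 14-15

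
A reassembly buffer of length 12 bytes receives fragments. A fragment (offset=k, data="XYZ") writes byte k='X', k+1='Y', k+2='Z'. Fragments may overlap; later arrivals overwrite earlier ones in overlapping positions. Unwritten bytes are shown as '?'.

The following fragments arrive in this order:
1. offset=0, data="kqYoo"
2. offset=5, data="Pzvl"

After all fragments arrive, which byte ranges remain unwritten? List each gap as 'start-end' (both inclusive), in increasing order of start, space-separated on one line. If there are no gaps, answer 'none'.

Answer: 9-11

Derivation:
Fragment 1: offset=0 len=5
Fragment 2: offset=5 len=4
Gaps: 9-11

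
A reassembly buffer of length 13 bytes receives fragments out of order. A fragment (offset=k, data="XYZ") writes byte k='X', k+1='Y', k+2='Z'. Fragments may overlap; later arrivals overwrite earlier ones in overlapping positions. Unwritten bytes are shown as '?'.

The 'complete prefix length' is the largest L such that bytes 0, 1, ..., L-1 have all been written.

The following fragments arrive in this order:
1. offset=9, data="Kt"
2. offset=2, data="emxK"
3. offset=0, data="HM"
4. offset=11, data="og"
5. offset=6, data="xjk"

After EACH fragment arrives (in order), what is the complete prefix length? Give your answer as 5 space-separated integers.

Answer: 0 0 6 6 13

Derivation:
Fragment 1: offset=9 data="Kt" -> buffer=?????????Kt?? -> prefix_len=0
Fragment 2: offset=2 data="emxK" -> buffer=??emxK???Kt?? -> prefix_len=0
Fragment 3: offset=0 data="HM" -> buffer=HMemxK???Kt?? -> prefix_len=6
Fragment 4: offset=11 data="og" -> buffer=HMemxK???Ktog -> prefix_len=6
Fragment 5: offset=6 data="xjk" -> buffer=HMemxKxjkKtog -> prefix_len=13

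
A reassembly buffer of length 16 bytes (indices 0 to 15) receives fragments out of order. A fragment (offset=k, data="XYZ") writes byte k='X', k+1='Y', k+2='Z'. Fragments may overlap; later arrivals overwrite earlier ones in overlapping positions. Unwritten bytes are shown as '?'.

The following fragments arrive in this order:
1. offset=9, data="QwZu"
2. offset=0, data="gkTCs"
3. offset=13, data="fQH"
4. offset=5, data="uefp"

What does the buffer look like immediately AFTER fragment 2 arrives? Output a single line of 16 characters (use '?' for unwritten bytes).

Answer: gkTCs????QwZu???

Derivation:
Fragment 1: offset=9 data="QwZu" -> buffer=?????????QwZu???
Fragment 2: offset=0 data="gkTCs" -> buffer=gkTCs????QwZu???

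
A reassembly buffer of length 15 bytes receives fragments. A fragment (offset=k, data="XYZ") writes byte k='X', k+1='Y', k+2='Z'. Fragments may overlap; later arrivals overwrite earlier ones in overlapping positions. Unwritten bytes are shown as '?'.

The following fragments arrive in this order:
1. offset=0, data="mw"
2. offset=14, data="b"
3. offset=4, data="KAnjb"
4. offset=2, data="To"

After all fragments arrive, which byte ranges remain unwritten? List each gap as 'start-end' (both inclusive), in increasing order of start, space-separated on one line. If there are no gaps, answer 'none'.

Fragment 1: offset=0 len=2
Fragment 2: offset=14 len=1
Fragment 3: offset=4 len=5
Fragment 4: offset=2 len=2
Gaps: 9-13

Answer: 9-13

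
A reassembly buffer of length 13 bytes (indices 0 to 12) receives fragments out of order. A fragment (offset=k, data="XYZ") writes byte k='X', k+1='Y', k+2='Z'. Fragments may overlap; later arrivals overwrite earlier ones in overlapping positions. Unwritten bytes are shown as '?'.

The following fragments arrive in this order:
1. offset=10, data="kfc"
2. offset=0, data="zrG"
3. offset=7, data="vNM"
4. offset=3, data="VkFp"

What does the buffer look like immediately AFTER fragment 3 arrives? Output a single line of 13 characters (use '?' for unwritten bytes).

Answer: zrG????vNMkfc

Derivation:
Fragment 1: offset=10 data="kfc" -> buffer=??????????kfc
Fragment 2: offset=0 data="zrG" -> buffer=zrG???????kfc
Fragment 3: offset=7 data="vNM" -> buffer=zrG????vNMkfc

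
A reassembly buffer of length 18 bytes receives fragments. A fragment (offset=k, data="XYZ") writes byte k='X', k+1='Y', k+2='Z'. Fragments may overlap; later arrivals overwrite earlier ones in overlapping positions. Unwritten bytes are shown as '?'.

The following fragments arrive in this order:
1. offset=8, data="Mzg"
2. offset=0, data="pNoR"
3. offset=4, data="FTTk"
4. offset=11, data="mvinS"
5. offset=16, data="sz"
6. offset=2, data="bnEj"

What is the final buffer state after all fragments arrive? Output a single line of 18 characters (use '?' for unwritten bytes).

Fragment 1: offset=8 data="Mzg" -> buffer=????????Mzg???????
Fragment 2: offset=0 data="pNoR" -> buffer=pNoR????Mzg???????
Fragment 3: offset=4 data="FTTk" -> buffer=pNoRFTTkMzg???????
Fragment 4: offset=11 data="mvinS" -> buffer=pNoRFTTkMzgmvinS??
Fragment 5: offset=16 data="sz" -> buffer=pNoRFTTkMzgmvinSsz
Fragment 6: offset=2 data="bnEj" -> buffer=pNbnEjTkMzgmvinSsz

Answer: pNbnEjTkMzgmvinSsz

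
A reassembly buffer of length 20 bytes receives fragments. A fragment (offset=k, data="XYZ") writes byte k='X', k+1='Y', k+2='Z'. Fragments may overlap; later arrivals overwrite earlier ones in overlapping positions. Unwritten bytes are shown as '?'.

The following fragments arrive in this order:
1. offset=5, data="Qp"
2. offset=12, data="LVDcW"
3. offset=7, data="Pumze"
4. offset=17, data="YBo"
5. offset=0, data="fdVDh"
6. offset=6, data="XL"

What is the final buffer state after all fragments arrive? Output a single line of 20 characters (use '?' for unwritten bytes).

Fragment 1: offset=5 data="Qp" -> buffer=?????Qp?????????????
Fragment 2: offset=12 data="LVDcW" -> buffer=?????Qp?????LVDcW???
Fragment 3: offset=7 data="Pumze" -> buffer=?????QpPumzeLVDcW???
Fragment 4: offset=17 data="YBo" -> buffer=?????QpPumzeLVDcWYBo
Fragment 5: offset=0 data="fdVDh" -> buffer=fdVDhQpPumzeLVDcWYBo
Fragment 6: offset=6 data="XL" -> buffer=fdVDhQXLumzeLVDcWYBo

Answer: fdVDhQXLumzeLVDcWYBo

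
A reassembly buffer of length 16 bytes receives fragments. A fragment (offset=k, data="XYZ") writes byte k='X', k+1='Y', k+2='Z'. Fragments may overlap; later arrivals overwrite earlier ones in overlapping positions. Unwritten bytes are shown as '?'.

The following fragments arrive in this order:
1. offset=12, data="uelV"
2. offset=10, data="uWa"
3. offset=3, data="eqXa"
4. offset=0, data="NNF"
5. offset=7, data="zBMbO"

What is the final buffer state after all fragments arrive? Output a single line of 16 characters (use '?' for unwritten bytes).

Fragment 1: offset=12 data="uelV" -> buffer=????????????uelV
Fragment 2: offset=10 data="uWa" -> buffer=??????????uWaelV
Fragment 3: offset=3 data="eqXa" -> buffer=???eqXa???uWaelV
Fragment 4: offset=0 data="NNF" -> buffer=NNFeqXa???uWaelV
Fragment 5: offset=7 data="zBMbO" -> buffer=NNFeqXazBMbOaelV

Answer: NNFeqXazBMbOaelV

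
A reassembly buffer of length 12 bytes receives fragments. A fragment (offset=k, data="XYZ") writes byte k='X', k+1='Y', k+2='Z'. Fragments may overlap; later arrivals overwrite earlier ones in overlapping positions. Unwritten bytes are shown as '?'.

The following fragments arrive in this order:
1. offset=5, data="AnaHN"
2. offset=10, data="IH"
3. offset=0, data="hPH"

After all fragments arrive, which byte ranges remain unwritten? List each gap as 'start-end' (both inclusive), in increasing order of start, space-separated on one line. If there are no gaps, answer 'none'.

Answer: 3-4

Derivation:
Fragment 1: offset=5 len=5
Fragment 2: offset=10 len=2
Fragment 3: offset=0 len=3
Gaps: 3-4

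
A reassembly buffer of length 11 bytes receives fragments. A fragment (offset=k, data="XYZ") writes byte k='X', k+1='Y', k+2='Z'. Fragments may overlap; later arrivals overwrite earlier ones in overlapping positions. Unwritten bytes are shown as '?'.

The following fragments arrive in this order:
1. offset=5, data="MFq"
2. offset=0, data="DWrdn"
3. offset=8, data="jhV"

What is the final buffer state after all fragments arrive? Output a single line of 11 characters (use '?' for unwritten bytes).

Fragment 1: offset=5 data="MFq" -> buffer=?????MFq???
Fragment 2: offset=0 data="DWrdn" -> buffer=DWrdnMFq???
Fragment 3: offset=8 data="jhV" -> buffer=DWrdnMFqjhV

Answer: DWrdnMFqjhV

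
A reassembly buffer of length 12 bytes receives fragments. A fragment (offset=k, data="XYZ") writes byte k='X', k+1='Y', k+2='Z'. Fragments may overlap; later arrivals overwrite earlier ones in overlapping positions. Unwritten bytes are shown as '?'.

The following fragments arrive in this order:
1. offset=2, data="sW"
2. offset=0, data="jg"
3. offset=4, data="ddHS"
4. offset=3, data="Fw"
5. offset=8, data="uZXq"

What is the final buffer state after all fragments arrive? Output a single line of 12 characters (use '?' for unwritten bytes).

Answer: jgsFwdHSuZXq

Derivation:
Fragment 1: offset=2 data="sW" -> buffer=??sW????????
Fragment 2: offset=0 data="jg" -> buffer=jgsW????????
Fragment 3: offset=4 data="ddHS" -> buffer=jgsWddHS????
Fragment 4: offset=3 data="Fw" -> buffer=jgsFwdHS????
Fragment 5: offset=8 data="uZXq" -> buffer=jgsFwdHSuZXq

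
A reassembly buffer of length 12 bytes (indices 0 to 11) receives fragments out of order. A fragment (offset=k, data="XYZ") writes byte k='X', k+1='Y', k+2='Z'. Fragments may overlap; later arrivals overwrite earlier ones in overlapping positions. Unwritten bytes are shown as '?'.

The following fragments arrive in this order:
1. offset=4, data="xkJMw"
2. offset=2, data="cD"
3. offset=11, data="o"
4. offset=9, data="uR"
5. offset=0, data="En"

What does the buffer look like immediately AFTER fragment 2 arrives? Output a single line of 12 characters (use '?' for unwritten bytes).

Answer: ??cDxkJMw???

Derivation:
Fragment 1: offset=4 data="xkJMw" -> buffer=????xkJMw???
Fragment 2: offset=2 data="cD" -> buffer=??cDxkJMw???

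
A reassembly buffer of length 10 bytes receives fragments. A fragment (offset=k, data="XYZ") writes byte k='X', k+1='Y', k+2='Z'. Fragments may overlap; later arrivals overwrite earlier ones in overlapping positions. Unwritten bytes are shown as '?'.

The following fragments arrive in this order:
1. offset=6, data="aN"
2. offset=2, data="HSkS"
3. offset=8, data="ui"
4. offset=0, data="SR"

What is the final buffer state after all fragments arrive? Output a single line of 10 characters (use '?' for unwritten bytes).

Answer: SRHSkSaNui

Derivation:
Fragment 1: offset=6 data="aN" -> buffer=??????aN??
Fragment 2: offset=2 data="HSkS" -> buffer=??HSkSaN??
Fragment 3: offset=8 data="ui" -> buffer=??HSkSaNui
Fragment 4: offset=0 data="SR" -> buffer=SRHSkSaNui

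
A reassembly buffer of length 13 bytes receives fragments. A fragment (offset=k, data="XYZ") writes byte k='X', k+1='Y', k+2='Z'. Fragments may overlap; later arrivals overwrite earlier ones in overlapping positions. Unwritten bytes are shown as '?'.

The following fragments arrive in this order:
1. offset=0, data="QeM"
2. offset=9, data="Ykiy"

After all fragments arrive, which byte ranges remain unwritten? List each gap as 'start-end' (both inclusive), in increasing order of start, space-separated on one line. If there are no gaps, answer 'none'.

Fragment 1: offset=0 len=3
Fragment 2: offset=9 len=4
Gaps: 3-8

Answer: 3-8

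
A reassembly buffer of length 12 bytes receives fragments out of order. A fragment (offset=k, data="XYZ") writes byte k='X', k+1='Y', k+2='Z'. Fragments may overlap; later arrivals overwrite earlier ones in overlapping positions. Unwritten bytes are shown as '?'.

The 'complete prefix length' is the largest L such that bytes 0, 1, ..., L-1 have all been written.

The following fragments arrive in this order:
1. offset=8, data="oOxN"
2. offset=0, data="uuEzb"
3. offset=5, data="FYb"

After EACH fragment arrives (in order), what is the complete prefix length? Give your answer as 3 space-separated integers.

Fragment 1: offset=8 data="oOxN" -> buffer=????????oOxN -> prefix_len=0
Fragment 2: offset=0 data="uuEzb" -> buffer=uuEzb???oOxN -> prefix_len=5
Fragment 3: offset=5 data="FYb" -> buffer=uuEzbFYboOxN -> prefix_len=12

Answer: 0 5 12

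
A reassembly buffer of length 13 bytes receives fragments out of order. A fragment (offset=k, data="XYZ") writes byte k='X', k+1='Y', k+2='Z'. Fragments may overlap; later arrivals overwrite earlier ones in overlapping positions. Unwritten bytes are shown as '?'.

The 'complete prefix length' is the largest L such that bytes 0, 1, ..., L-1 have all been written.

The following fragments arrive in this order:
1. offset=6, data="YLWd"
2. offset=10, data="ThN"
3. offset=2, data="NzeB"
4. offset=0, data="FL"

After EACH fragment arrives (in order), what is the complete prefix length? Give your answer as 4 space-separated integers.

Answer: 0 0 0 13

Derivation:
Fragment 1: offset=6 data="YLWd" -> buffer=??????YLWd??? -> prefix_len=0
Fragment 2: offset=10 data="ThN" -> buffer=??????YLWdThN -> prefix_len=0
Fragment 3: offset=2 data="NzeB" -> buffer=??NzeBYLWdThN -> prefix_len=0
Fragment 4: offset=0 data="FL" -> buffer=FLNzeBYLWdThN -> prefix_len=13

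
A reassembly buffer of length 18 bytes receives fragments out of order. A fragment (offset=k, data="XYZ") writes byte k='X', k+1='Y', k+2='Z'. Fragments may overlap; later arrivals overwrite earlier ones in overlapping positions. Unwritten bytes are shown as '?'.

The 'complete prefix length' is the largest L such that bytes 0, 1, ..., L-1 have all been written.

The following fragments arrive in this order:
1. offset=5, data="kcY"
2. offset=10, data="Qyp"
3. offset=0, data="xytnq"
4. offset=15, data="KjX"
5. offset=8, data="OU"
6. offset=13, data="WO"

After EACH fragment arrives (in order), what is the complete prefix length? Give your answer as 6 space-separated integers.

Fragment 1: offset=5 data="kcY" -> buffer=?????kcY?????????? -> prefix_len=0
Fragment 2: offset=10 data="Qyp" -> buffer=?????kcY??Qyp????? -> prefix_len=0
Fragment 3: offset=0 data="xytnq" -> buffer=xytnqkcY??Qyp????? -> prefix_len=8
Fragment 4: offset=15 data="KjX" -> buffer=xytnqkcY??Qyp??KjX -> prefix_len=8
Fragment 5: offset=8 data="OU" -> buffer=xytnqkcYOUQyp??KjX -> prefix_len=13
Fragment 6: offset=13 data="WO" -> buffer=xytnqkcYOUQypWOKjX -> prefix_len=18

Answer: 0 0 8 8 13 18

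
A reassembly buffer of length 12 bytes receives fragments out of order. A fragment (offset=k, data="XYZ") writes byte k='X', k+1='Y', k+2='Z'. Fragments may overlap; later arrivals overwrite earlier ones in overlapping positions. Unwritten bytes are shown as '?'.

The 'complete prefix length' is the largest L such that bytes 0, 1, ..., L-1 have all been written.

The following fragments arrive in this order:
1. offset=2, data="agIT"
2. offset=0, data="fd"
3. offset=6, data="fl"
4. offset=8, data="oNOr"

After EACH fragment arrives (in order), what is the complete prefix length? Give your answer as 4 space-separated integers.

Fragment 1: offset=2 data="agIT" -> buffer=??agIT?????? -> prefix_len=0
Fragment 2: offset=0 data="fd" -> buffer=fdagIT?????? -> prefix_len=6
Fragment 3: offset=6 data="fl" -> buffer=fdagITfl???? -> prefix_len=8
Fragment 4: offset=8 data="oNOr" -> buffer=fdagITfloNOr -> prefix_len=12

Answer: 0 6 8 12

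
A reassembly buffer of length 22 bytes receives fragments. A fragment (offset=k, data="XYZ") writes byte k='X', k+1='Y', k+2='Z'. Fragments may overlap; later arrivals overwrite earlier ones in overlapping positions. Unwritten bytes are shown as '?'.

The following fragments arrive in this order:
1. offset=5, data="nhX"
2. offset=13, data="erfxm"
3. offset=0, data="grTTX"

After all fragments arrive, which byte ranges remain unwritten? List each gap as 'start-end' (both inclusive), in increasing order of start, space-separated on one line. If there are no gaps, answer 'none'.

Answer: 8-12 18-21

Derivation:
Fragment 1: offset=5 len=3
Fragment 2: offset=13 len=5
Fragment 3: offset=0 len=5
Gaps: 8-12 18-21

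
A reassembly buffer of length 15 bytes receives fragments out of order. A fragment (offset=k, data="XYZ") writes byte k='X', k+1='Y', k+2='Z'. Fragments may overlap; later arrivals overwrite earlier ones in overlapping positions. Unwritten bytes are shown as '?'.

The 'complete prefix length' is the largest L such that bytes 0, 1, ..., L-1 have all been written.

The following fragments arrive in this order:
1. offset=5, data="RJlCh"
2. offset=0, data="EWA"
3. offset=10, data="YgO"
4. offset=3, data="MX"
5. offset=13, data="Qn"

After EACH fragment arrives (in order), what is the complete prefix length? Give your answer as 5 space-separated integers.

Answer: 0 3 3 13 15

Derivation:
Fragment 1: offset=5 data="RJlCh" -> buffer=?????RJlCh????? -> prefix_len=0
Fragment 2: offset=0 data="EWA" -> buffer=EWA??RJlCh????? -> prefix_len=3
Fragment 3: offset=10 data="YgO" -> buffer=EWA??RJlChYgO?? -> prefix_len=3
Fragment 4: offset=3 data="MX" -> buffer=EWAMXRJlChYgO?? -> prefix_len=13
Fragment 5: offset=13 data="Qn" -> buffer=EWAMXRJlChYgOQn -> prefix_len=15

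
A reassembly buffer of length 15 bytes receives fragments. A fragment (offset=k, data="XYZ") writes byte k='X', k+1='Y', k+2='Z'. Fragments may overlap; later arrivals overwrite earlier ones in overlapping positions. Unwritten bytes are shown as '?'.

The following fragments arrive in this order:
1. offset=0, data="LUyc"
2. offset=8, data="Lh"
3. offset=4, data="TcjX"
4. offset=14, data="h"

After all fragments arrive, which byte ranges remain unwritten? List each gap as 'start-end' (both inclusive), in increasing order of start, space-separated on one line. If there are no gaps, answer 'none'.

Fragment 1: offset=0 len=4
Fragment 2: offset=8 len=2
Fragment 3: offset=4 len=4
Fragment 4: offset=14 len=1
Gaps: 10-13

Answer: 10-13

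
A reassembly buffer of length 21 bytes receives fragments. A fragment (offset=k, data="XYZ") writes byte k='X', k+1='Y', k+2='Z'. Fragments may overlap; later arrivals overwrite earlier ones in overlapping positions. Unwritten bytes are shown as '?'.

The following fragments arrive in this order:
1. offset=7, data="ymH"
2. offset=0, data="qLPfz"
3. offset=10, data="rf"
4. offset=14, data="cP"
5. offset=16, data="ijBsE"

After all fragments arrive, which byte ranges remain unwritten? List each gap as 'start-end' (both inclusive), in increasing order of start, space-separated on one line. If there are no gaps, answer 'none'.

Fragment 1: offset=7 len=3
Fragment 2: offset=0 len=5
Fragment 3: offset=10 len=2
Fragment 4: offset=14 len=2
Fragment 5: offset=16 len=5
Gaps: 5-6 12-13

Answer: 5-6 12-13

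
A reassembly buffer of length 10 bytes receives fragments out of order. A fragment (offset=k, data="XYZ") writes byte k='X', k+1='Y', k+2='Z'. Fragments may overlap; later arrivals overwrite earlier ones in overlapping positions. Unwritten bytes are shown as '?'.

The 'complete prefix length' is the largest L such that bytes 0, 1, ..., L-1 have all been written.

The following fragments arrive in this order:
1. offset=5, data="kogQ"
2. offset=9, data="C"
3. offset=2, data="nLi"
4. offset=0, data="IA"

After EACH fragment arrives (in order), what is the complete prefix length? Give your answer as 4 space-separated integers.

Answer: 0 0 0 10

Derivation:
Fragment 1: offset=5 data="kogQ" -> buffer=?????kogQ? -> prefix_len=0
Fragment 2: offset=9 data="C" -> buffer=?????kogQC -> prefix_len=0
Fragment 3: offset=2 data="nLi" -> buffer=??nLikogQC -> prefix_len=0
Fragment 4: offset=0 data="IA" -> buffer=IAnLikogQC -> prefix_len=10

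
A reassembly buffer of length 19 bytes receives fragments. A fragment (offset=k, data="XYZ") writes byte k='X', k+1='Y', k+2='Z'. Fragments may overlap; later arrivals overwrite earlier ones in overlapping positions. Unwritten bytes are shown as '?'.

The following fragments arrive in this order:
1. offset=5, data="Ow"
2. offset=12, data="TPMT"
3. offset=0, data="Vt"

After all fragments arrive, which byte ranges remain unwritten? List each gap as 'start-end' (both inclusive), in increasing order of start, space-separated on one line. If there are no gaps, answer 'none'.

Fragment 1: offset=5 len=2
Fragment 2: offset=12 len=4
Fragment 3: offset=0 len=2
Gaps: 2-4 7-11 16-18

Answer: 2-4 7-11 16-18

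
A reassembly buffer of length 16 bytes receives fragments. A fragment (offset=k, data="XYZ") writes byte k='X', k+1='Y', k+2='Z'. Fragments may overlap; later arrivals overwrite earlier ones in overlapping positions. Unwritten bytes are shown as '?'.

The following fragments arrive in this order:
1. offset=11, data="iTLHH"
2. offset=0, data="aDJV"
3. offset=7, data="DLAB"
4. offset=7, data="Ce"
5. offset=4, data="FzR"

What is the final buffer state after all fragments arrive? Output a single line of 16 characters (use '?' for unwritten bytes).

Fragment 1: offset=11 data="iTLHH" -> buffer=???????????iTLHH
Fragment 2: offset=0 data="aDJV" -> buffer=aDJV???????iTLHH
Fragment 3: offset=7 data="DLAB" -> buffer=aDJV???DLABiTLHH
Fragment 4: offset=7 data="Ce" -> buffer=aDJV???CeABiTLHH
Fragment 5: offset=4 data="FzR" -> buffer=aDJVFzRCeABiTLHH

Answer: aDJVFzRCeABiTLHH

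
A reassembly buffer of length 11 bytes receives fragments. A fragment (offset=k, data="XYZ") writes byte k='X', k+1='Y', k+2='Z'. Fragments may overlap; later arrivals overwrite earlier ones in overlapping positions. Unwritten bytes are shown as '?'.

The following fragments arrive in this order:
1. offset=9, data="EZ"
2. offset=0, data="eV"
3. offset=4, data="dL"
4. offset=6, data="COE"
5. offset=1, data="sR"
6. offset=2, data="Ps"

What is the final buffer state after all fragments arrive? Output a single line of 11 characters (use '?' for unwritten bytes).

Answer: esPsdLCOEEZ

Derivation:
Fragment 1: offset=9 data="EZ" -> buffer=?????????EZ
Fragment 2: offset=0 data="eV" -> buffer=eV???????EZ
Fragment 3: offset=4 data="dL" -> buffer=eV??dL???EZ
Fragment 4: offset=6 data="COE" -> buffer=eV??dLCOEEZ
Fragment 5: offset=1 data="sR" -> buffer=esR?dLCOEEZ
Fragment 6: offset=2 data="Ps" -> buffer=esPsdLCOEEZ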